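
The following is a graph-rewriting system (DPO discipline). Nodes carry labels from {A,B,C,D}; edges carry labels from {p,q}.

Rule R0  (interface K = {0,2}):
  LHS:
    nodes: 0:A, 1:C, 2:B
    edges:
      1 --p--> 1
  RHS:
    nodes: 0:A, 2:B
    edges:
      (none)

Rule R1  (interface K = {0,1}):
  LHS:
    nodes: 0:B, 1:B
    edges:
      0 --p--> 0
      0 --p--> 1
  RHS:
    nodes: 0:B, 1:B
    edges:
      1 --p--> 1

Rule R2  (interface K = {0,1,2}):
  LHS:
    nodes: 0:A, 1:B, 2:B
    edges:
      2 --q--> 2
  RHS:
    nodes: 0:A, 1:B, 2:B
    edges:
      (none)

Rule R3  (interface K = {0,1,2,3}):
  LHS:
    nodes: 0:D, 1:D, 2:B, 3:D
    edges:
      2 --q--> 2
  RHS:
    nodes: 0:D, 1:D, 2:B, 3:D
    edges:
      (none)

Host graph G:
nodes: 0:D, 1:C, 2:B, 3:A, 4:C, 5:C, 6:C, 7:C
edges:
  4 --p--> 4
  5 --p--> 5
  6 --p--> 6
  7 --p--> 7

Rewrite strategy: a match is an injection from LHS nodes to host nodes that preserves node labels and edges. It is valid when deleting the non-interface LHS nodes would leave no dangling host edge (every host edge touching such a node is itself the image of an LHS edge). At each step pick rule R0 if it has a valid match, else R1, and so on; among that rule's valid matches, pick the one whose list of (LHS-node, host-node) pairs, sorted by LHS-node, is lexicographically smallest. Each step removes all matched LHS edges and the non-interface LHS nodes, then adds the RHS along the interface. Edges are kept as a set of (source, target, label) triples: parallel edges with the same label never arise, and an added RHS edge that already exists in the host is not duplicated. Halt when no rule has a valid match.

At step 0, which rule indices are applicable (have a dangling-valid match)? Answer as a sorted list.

R0: 4 valid matches — {0↦3, 1↦4, 2↦2}, {0↦3, 1↦5, 2↦2}, {0↦3, 1↦6, 2↦2} (+1 more)
R1: no valid match — LHS pattern not found
R2: no valid match — LHS pattern not found
R3: no valid match — LHS pattern not found

Answer: [R0]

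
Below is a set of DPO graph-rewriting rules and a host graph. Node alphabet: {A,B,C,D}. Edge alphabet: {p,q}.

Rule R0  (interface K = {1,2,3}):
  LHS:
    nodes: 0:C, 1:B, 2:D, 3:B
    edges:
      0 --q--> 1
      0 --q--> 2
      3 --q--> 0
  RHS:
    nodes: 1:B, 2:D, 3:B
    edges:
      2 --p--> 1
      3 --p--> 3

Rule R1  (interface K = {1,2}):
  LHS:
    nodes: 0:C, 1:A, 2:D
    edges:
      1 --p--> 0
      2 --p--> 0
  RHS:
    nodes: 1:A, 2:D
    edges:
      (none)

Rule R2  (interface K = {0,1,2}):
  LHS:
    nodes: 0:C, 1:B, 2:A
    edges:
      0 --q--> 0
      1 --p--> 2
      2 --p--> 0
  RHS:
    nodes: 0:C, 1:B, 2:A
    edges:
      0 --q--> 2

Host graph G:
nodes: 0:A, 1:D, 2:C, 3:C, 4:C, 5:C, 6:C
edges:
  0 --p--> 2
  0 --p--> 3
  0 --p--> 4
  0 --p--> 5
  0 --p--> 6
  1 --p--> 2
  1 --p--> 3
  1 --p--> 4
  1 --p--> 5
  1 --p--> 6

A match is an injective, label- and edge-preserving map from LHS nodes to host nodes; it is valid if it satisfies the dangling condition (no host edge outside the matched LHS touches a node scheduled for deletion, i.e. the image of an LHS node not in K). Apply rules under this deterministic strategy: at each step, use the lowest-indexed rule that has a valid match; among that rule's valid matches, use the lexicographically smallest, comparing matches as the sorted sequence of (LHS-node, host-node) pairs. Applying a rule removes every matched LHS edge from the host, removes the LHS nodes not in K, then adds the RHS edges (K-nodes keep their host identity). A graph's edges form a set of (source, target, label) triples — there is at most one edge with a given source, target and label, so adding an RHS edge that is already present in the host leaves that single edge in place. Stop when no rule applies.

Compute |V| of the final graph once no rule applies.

Answer: 2

Rewrite trace:
start.  V:7 E:10  edges: 0-p->2 0-p->3 0-p->4 0-p->5 0-p->6 1-p->2 1-p->3 1-p->4 1-p->5 1-p->6
1. fire R1 via {0↦2, 1↦0, 2↦1}  →  V:6 E:8  edges: 0-p->3 0-p->4 0-p->5 0-p->6 1-p->3 1-p->4 1-p->5 1-p->6
2. fire R1 via {0↦3, 1↦0, 2↦1}  →  V:5 E:6  edges: 0-p->4 0-p->5 0-p->6 1-p->4 1-p->5 1-p->6
3. fire R1 via {0↦4, 1↦0, 2↦1}  →  V:4 E:4  edges: 0-p->5 0-p->6 1-p->5 1-p->6
4. fire R1 via {0↦5, 1↦0, 2↦1}  →  V:3 E:2  edges: 0-p->6 1-p->6
5. fire R1 via {0↦6, 1↦0, 2↦1}  →  V:2 E:0  edges: ∅
final graph: no rule applies after step 5
NF nodes: {0:A, 1:D}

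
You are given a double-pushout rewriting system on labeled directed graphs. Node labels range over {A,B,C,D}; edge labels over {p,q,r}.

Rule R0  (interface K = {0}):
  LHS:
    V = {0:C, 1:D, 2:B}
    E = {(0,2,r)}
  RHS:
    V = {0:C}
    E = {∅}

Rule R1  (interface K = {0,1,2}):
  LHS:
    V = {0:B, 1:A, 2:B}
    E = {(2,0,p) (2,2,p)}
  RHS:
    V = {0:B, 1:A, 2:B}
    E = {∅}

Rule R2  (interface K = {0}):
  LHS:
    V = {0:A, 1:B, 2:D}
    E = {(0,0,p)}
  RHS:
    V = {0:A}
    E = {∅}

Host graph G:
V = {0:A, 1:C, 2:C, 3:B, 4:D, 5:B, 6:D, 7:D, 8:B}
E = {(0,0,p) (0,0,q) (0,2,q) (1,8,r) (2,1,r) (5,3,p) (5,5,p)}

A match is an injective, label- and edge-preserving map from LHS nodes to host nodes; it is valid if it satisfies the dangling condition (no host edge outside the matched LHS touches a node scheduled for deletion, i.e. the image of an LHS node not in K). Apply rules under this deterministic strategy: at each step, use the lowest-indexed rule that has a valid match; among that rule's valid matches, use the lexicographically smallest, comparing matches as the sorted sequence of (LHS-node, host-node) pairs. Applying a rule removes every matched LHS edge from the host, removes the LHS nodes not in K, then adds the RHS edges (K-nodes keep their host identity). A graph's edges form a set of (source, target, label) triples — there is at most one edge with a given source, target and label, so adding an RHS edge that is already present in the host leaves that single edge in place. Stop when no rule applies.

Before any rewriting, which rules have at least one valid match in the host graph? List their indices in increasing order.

R0: 3 valid matches — {0↦1, 1↦4, 2↦8}, {0↦1, 1↦6, 2↦8}, {0↦1, 1↦7, 2↦8}
R1: 1 valid match — {0↦3, 1↦0, 2↦5}
R2: no valid match — 9 raw matches, all fail dangling condition

Answer: [R0,R1]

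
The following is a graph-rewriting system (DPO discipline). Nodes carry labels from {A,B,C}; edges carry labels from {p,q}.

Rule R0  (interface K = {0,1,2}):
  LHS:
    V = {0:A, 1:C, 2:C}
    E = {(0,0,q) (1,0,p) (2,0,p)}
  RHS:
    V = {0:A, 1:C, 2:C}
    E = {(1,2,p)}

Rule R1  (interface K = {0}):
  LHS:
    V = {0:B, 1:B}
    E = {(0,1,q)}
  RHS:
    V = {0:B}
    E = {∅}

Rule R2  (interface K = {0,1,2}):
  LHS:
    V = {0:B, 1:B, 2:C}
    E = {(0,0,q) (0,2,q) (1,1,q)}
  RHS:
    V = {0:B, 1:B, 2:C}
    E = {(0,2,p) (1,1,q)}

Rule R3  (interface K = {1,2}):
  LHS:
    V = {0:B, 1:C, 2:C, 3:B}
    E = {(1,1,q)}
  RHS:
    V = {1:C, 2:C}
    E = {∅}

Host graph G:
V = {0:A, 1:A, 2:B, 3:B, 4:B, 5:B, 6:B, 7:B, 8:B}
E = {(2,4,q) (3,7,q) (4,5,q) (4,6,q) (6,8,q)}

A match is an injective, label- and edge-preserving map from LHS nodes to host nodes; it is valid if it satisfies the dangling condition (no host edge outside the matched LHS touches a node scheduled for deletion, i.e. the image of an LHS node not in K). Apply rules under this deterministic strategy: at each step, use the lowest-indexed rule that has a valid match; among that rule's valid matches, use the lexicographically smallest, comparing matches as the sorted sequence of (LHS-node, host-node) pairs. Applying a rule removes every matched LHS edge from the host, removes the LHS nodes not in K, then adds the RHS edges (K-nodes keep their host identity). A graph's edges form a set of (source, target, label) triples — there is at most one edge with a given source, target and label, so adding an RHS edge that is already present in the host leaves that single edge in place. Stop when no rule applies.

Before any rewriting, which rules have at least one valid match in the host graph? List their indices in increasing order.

R0: no valid match — LHS pattern not found
R1: 3 valid matches — {0↦3, 1↦7}, {0↦4, 1↦5}, {0↦6, 1↦8}
R2: no valid match — LHS pattern not found
R3: no valid match — LHS pattern not found

Answer: [R1]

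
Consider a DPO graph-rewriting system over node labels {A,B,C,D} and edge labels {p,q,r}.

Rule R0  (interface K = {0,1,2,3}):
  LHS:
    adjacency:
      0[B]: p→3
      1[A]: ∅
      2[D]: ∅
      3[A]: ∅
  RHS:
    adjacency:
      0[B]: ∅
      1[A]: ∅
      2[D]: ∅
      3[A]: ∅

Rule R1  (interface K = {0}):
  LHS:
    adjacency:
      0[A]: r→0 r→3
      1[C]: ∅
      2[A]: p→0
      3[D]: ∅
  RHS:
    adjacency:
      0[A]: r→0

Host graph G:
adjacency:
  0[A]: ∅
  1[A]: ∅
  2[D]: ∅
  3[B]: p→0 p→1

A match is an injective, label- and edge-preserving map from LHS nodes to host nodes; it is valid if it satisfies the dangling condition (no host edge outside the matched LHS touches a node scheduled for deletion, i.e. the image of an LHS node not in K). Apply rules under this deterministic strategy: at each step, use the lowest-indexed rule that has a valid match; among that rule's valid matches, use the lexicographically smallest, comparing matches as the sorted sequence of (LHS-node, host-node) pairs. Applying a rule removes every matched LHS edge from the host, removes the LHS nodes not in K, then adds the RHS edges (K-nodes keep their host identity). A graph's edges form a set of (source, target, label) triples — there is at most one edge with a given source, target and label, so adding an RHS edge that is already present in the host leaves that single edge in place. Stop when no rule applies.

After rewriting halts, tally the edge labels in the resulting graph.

[0] host  ⇒  4 nodes, 2 edges  {3-p->0 3-p->1}
[1] R0 @ {0↦3, 1↦0, 2↦2, 3↦1}  ⇒  4 nodes, 1 edges  {3-p->0}
[2] R0 @ {0↦3, 1↦1, 2↦2, 3↦0}  ⇒  4 nodes, 0 edges  {∅}
normal form: no rule applies after step 2
NF edges: []

Answer: (no edges)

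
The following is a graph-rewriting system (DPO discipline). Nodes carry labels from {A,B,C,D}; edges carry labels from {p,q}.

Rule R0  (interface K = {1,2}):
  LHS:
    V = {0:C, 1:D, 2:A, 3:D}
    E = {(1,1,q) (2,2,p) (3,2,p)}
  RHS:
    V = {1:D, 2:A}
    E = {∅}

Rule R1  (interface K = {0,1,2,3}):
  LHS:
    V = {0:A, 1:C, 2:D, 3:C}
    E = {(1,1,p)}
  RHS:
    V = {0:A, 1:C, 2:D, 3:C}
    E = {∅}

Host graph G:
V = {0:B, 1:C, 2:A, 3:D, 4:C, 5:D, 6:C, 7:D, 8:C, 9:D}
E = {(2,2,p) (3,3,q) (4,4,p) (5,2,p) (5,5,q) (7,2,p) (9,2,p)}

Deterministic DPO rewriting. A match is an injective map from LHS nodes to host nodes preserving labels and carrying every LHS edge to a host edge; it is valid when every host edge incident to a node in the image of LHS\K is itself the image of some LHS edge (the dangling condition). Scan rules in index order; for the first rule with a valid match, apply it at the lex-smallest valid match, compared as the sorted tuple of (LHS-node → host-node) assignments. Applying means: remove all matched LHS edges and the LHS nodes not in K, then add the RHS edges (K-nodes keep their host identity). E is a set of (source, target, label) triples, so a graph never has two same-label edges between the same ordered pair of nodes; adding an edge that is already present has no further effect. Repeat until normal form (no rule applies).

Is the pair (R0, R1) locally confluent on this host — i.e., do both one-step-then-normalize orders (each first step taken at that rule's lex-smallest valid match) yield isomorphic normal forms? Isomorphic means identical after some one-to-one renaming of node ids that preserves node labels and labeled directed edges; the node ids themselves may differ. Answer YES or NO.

Answer: YES

Rewrite trace:
branch R0-first: apply at {0↦1, 1↦3, 2↦2, 3↦7} → |E|=4, then 1 more step(s) → NF |V|=8 |E|=3 V={0:B, 2:A, 3:D, 4:C, 5:D, 6:C, 8:C, 9:D} E=5-p->2 5-q->5 9-p->2
branch R1-first: apply at {0↦2, 1↦4, 2↦3, 3↦1} → |E|=6, then 1 more step(s) → NF |V|=8 |E|=3 V={0:B, 2:A, 3:D, 4:C, 5:D, 6:C, 8:C, 9:D} E=5-p->2 5-q->5 9-p->2
graphs isomorphic (equal up to label-preserving node renaming)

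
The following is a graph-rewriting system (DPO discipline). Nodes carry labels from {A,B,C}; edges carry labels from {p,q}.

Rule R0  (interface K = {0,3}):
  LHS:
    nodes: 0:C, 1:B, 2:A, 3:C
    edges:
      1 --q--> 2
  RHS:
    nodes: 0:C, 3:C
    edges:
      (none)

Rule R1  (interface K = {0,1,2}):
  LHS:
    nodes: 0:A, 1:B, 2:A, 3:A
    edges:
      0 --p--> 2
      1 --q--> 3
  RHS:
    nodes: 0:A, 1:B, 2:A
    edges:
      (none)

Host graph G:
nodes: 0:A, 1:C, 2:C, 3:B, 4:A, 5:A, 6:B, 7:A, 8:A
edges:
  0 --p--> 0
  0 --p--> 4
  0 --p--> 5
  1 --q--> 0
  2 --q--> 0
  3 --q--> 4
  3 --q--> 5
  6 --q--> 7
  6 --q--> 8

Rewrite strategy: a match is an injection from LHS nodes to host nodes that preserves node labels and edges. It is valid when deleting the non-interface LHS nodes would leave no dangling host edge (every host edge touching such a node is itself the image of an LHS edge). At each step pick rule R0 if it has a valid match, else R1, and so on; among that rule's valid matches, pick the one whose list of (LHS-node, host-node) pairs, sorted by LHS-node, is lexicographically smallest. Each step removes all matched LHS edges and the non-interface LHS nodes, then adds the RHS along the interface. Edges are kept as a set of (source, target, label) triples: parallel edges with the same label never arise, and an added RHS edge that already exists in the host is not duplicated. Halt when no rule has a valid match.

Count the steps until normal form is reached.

Answer: 4

Steps:
[0] host  ⇒  9 nodes, 9 edges  {0-p->0 0-p->4 0-p->5 1-q->0 2-q->0 3-q->4 3-q->5 6-q->7 6-q->8}
[1] R1 @ {0↦0, 1↦6, 2↦4, 3↦7}  ⇒  8 nodes, 7 edges  {0-p->0 0-p->5 1-q->0 2-q->0 3-q->4 3-q->5 6-q->8}
[2] R0 @ {0↦1, 1↦6, 2↦8, 3↦2}  ⇒  6 nodes, 6 edges  {0-p->0 0-p->5 1-q->0 2-q->0 3-q->4 3-q->5}
[3] R1 @ {0↦0, 1↦3, 2↦5, 3↦4}  ⇒  5 nodes, 4 edges  {0-p->0 1-q->0 2-q->0 3-q->5}
[4] R0 @ {0↦1, 1↦3, 2↦5, 3↦2}  ⇒  3 nodes, 3 edges  {0-p->0 1-q->0 2-q->0}
normal form: no rule applies after step 4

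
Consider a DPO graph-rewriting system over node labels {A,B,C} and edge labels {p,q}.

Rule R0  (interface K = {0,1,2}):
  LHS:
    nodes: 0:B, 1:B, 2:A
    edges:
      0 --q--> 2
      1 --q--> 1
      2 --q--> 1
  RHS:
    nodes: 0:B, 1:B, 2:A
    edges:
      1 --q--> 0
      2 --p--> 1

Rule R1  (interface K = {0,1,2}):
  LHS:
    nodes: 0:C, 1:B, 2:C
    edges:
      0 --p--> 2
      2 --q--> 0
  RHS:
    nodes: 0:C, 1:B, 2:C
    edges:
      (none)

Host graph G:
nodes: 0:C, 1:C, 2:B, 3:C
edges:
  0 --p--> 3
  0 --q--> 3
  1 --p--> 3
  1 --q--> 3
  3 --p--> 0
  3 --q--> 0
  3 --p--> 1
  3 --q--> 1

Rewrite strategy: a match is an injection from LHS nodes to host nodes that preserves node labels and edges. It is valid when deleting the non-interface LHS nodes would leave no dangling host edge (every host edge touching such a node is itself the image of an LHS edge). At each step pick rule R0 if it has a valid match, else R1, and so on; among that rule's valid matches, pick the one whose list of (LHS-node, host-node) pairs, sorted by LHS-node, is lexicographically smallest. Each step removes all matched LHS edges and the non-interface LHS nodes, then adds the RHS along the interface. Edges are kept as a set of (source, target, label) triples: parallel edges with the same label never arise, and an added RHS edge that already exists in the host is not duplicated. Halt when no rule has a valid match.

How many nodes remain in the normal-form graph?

start.  V:4 E:8  edges: 0-p->3 0-q->3 1-p->3 1-q->3 3-p->0 3-q->0 3-p->1 3-q->1
1. fire R1 via {0↦0, 1↦2, 2↦3}  →  V:4 E:6  edges: 0-q->3 1-p->3 1-q->3 3-p->0 3-p->1 3-q->1
2. fire R1 via {0↦1, 1↦2, 2↦3}  →  V:4 E:4  edges: 0-q->3 1-q->3 3-p->0 3-p->1
3. fire R1 via {0↦3, 1↦2, 2↦0}  →  V:4 E:2  edges: 1-q->3 3-p->1
4. fire R1 via {0↦3, 1↦2, 2↦1}  →  V:4 E:0  edges: ∅
final graph: no rule applies after step 4
NF nodes: {0:C, 1:C, 2:B, 3:C}

Answer: 4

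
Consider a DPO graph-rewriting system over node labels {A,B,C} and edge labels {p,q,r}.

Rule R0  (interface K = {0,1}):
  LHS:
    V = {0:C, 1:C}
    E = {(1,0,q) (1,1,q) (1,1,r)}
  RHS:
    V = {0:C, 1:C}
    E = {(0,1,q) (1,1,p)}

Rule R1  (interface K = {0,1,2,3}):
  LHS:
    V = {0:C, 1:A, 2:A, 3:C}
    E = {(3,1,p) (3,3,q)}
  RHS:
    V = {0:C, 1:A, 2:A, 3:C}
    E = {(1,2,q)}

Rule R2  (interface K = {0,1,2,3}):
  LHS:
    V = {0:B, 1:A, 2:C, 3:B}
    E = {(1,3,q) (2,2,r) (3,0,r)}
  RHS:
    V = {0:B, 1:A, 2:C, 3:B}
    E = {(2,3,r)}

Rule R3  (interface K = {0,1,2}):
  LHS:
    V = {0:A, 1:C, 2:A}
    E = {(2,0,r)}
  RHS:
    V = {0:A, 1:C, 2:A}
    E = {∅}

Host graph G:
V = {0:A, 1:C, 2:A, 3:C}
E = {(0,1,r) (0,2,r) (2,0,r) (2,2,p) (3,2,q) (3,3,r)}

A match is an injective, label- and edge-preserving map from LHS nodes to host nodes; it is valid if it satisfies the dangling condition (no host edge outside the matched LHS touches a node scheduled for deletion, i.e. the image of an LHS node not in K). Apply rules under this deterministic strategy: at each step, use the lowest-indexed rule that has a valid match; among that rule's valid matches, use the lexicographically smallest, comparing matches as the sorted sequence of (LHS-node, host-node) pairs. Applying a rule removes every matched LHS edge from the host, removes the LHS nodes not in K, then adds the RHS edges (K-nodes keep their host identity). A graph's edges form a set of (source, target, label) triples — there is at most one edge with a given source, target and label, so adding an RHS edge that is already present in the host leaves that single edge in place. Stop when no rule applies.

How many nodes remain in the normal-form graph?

[0] host  ⇒  4 nodes, 6 edges  {0-r->1 0-r->2 2-r->0 2-p->2 3-q->2 3-r->3}
[1] R3 @ {0↦0, 1↦1, 2↦2}  ⇒  4 nodes, 5 edges  {0-r->1 0-r->2 2-p->2 3-q->2 3-r->3}
[2] R3 @ {0↦2, 1↦1, 2↦0}  ⇒  4 nodes, 4 edges  {0-r->1 2-p->2 3-q->2 3-r->3}
halt: no rule applies after step 2
NF nodes: {0:A, 1:C, 2:A, 3:C}

Answer: 4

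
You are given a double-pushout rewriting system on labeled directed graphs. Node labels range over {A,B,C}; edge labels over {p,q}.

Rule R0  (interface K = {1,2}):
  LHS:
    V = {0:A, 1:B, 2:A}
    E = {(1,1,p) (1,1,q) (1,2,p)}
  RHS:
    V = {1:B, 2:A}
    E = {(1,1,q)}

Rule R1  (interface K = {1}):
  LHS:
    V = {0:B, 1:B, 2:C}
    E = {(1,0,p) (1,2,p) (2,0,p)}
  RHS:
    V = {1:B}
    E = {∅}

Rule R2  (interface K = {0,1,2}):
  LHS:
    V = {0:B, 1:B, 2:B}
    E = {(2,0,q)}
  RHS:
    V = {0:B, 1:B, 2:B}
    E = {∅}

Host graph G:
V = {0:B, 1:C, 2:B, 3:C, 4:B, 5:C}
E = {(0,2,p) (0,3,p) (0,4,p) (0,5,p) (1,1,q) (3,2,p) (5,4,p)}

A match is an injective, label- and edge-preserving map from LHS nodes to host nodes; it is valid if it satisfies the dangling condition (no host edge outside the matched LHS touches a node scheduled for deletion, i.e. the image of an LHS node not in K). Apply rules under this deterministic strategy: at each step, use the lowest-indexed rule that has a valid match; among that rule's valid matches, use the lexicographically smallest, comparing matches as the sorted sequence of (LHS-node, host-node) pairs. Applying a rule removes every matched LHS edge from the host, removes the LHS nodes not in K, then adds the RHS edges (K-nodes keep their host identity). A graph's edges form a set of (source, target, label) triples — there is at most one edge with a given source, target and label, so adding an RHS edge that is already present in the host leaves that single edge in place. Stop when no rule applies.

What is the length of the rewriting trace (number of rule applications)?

start.  V:6 E:7  edges: 0-p->2 0-p->3 0-p->4 0-p->5 1-q->1 3-p->2 5-p->4
1. fire R1 via {0↦2, 1↦0, 2↦3}  →  V:4 E:4  edges: 0-p->4 0-p->5 1-q->1 5-p->4
2. fire R1 via {0↦4, 1↦0, 2↦5}  →  V:2 E:1  edges: 1-q->1
halt: no rule applies after step 2

Answer: 2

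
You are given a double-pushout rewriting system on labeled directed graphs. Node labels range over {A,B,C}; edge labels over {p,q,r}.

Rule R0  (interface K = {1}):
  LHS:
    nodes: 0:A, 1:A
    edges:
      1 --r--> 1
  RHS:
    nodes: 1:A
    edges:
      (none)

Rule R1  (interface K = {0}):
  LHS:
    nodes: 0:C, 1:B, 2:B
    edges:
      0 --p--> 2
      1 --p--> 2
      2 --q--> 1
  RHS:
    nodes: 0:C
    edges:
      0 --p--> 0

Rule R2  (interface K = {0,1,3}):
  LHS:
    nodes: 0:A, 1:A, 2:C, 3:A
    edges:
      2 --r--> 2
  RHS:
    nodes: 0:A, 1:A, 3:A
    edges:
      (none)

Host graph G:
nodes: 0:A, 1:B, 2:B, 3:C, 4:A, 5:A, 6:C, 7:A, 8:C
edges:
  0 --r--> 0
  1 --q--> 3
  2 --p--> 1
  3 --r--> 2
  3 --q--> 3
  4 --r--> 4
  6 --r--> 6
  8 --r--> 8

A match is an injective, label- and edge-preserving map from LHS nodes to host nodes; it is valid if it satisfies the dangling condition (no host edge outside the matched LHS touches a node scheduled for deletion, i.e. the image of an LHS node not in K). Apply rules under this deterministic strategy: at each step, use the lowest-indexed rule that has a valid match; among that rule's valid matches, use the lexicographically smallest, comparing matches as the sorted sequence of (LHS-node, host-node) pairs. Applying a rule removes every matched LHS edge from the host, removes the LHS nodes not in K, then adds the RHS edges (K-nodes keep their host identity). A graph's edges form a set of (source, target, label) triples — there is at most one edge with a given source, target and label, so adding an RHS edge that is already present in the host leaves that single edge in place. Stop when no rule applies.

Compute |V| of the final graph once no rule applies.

[0] host  ⇒  9 nodes, 8 edges  {0-r->0 1-q->3 2-p->1 3-r->2 3-q->3 4-r->4 6-r->6 8-r->8}
[1] R0 @ {0↦5, 1↦0}  ⇒  8 nodes, 7 edges  {1-q->3 2-p->1 3-r->2 3-q->3 4-r->4 6-r->6 8-r->8}
[2] R0 @ {0↦0, 1↦4}  ⇒  7 nodes, 6 edges  {1-q->3 2-p->1 3-r->2 3-q->3 6-r->6 8-r->8}
normal form: no rule applies after step 2
NF nodes: {1:B, 2:B, 3:C, 4:A, 6:C, 7:A, 8:C}

Answer: 7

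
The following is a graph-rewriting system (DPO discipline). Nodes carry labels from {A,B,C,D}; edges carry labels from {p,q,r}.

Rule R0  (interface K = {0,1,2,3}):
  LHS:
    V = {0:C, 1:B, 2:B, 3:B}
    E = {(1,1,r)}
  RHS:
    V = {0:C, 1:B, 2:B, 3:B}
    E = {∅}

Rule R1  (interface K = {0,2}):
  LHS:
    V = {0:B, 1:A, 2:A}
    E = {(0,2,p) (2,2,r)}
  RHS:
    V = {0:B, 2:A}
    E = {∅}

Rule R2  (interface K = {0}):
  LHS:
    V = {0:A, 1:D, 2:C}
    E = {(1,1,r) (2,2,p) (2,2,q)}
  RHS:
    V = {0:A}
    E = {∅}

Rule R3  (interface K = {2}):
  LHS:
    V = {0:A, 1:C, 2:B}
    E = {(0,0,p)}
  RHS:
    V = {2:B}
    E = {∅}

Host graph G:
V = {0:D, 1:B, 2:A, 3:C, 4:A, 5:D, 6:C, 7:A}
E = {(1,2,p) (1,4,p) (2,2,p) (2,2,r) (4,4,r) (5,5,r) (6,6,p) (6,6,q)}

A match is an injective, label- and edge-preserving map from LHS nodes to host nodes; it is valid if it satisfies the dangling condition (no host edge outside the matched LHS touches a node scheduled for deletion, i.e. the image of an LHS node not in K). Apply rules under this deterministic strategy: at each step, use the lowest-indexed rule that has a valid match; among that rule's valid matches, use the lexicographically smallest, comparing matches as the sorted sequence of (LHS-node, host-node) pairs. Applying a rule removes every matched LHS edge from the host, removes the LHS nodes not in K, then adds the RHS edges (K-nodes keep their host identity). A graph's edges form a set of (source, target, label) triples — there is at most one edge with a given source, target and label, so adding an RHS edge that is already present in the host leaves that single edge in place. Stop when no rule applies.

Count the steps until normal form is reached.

[0] host  ⇒  8 nodes, 8 edges  {1-p->2 1-p->4 2-p->2 2-r->2 4-r->4 5-r->5 6-p->6 6-q->6}
[1] R1 @ {0↦1, 1↦7, 2↦2}  ⇒  7 nodes, 6 edges  {1-p->4 2-p->2 4-r->4 5-r->5 6-p->6 6-q->6}
[2] R2 @ {0↦2, 1↦5, 2↦6}  ⇒  5 nodes, 3 edges  {1-p->4 2-p->2 4-r->4}
[3] R3 @ {0↦2, 1↦3, 2↦1}  ⇒  3 nodes, 2 edges  {1-p->4 4-r->4}
normal form: no rule applies after step 3

Answer: 3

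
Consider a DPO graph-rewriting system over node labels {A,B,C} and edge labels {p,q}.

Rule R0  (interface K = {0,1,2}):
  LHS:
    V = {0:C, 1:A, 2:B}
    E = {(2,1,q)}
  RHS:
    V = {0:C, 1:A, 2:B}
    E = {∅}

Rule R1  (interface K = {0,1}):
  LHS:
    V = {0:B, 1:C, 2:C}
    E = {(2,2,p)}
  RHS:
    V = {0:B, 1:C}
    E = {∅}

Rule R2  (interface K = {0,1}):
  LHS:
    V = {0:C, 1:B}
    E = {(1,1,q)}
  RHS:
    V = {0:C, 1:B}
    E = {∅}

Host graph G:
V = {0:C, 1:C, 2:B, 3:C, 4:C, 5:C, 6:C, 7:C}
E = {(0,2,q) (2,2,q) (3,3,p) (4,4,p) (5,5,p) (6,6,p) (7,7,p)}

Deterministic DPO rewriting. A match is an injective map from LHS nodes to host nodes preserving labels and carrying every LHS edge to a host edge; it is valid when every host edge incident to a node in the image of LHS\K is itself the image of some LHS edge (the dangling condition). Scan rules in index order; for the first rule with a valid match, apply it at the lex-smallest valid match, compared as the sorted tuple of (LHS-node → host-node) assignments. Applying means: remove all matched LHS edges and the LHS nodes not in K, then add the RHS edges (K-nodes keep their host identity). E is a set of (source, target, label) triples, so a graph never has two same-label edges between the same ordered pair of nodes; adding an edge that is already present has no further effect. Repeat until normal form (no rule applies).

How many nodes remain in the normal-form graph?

Answer: 3

Rewrite trace:
[0] host  ⇒  8 nodes, 7 edges  {0-q->2 2-q->2 3-p->3 4-p->4 5-p->5 6-p->6 7-p->7}
[1] R1 @ {0↦2, 1↦0, 2↦3}  ⇒  7 nodes, 6 edges  {0-q->2 2-q->2 4-p->4 5-p->5 6-p->6 7-p->7}
[2] R1 @ {0↦2, 1↦0, 2↦4}  ⇒  6 nodes, 5 edges  {0-q->2 2-q->2 5-p->5 6-p->6 7-p->7}
[3] R1 @ {0↦2, 1↦0, 2↦5}  ⇒  5 nodes, 4 edges  {0-q->2 2-q->2 6-p->6 7-p->7}
[4] R1 @ {0↦2, 1↦0, 2↦6}  ⇒  4 nodes, 3 edges  {0-q->2 2-q->2 7-p->7}
[5] R1 @ {0↦2, 1↦0, 2↦7}  ⇒  3 nodes, 2 edges  {0-q->2 2-q->2}
[6] R2 @ {0↦0, 1↦2}  ⇒  3 nodes, 1 edges  {0-q->2}
normal form: no rule applies after step 6
NF nodes: {0:C, 1:C, 2:B}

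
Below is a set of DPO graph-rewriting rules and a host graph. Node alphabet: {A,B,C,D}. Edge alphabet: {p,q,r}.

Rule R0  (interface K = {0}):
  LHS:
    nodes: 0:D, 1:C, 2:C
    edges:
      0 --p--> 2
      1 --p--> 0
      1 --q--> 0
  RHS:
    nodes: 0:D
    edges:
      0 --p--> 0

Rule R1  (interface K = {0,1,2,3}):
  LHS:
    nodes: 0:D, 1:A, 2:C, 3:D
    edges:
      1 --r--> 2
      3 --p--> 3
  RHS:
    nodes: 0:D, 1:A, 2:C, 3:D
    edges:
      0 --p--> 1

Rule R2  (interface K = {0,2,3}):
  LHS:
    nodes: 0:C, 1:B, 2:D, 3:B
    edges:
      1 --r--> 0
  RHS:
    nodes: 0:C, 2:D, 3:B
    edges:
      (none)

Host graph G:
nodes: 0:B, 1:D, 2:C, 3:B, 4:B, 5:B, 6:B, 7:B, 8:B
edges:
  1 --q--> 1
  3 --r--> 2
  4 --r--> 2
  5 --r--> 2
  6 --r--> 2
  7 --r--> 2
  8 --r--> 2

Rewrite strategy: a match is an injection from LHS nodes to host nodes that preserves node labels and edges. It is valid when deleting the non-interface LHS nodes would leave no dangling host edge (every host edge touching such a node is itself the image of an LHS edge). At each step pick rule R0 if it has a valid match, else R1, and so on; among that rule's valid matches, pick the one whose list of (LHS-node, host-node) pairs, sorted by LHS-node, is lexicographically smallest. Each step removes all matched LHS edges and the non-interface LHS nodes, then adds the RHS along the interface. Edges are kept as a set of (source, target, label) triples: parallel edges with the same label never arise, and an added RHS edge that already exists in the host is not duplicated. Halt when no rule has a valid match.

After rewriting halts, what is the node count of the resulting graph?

[0] host  ⇒  9 nodes, 7 edges  {1-q->1 3-r->2 4-r->2 5-r->2 6-r->2 7-r->2 8-r->2}
[1] R2 @ {0↦2, 1↦3, 2↦1, 3↦0}  ⇒  8 nodes, 6 edges  {1-q->1 4-r->2 5-r->2 6-r->2 7-r->2 8-r->2}
[2] R2 @ {0↦2, 1↦4, 2↦1, 3↦0}  ⇒  7 nodes, 5 edges  {1-q->1 5-r->2 6-r->2 7-r->2 8-r->2}
[3] R2 @ {0↦2, 1↦5, 2↦1, 3↦0}  ⇒  6 nodes, 4 edges  {1-q->1 6-r->2 7-r->2 8-r->2}
[4] R2 @ {0↦2, 1↦6, 2↦1, 3↦0}  ⇒  5 nodes, 3 edges  {1-q->1 7-r->2 8-r->2}
[5] R2 @ {0↦2, 1↦7, 2↦1, 3↦0}  ⇒  4 nodes, 2 edges  {1-q->1 8-r->2}
[6] R2 @ {0↦2, 1↦8, 2↦1, 3↦0}  ⇒  3 nodes, 1 edges  {1-q->1}
halt: no rule applies after step 6
NF nodes: {0:B, 1:D, 2:C}

Answer: 3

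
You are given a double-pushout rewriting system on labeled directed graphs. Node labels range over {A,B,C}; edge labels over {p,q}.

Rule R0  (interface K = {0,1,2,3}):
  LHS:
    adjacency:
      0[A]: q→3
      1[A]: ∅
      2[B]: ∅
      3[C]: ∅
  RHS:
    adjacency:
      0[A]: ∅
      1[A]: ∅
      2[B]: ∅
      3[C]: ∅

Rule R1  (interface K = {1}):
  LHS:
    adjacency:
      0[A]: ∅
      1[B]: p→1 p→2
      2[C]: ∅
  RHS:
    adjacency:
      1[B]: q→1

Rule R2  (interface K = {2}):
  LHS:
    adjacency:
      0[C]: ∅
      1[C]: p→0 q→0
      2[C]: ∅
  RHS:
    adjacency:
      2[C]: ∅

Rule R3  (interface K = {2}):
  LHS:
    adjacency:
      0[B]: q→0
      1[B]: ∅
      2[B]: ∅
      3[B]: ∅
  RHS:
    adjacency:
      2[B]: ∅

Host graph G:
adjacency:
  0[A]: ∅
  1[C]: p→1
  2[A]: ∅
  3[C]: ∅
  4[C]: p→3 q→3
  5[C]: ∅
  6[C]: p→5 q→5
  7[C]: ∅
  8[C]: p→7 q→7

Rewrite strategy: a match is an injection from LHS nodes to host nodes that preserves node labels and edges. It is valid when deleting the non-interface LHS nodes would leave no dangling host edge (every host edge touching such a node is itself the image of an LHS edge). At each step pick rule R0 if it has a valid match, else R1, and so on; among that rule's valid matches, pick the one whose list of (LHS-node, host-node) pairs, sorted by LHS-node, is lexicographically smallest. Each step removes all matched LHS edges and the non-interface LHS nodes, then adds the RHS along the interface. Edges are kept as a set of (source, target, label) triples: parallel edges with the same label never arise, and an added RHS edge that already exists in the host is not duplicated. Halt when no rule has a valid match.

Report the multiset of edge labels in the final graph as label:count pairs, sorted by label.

Answer: p:1

Rewrite trace:
start.  V:9 E:7  edges: 1-p->1 4-p->3 4-q->3 6-p->5 6-q->5 8-p->7 8-q->7
1. fire R2 via {0↦3, 1↦4, 2↦1}  →  V:7 E:5  edges: 1-p->1 6-p->5 6-q->5 8-p->7 8-q->7
2. fire R2 via {0↦5, 1↦6, 2↦1}  →  V:5 E:3  edges: 1-p->1 8-p->7 8-q->7
3. fire R2 via {0↦7, 1↦8, 2↦1}  →  V:3 E:1  edges: 1-p->1
normal form: no rule applies after step 3
NF edges: [(1, 1, 'p')]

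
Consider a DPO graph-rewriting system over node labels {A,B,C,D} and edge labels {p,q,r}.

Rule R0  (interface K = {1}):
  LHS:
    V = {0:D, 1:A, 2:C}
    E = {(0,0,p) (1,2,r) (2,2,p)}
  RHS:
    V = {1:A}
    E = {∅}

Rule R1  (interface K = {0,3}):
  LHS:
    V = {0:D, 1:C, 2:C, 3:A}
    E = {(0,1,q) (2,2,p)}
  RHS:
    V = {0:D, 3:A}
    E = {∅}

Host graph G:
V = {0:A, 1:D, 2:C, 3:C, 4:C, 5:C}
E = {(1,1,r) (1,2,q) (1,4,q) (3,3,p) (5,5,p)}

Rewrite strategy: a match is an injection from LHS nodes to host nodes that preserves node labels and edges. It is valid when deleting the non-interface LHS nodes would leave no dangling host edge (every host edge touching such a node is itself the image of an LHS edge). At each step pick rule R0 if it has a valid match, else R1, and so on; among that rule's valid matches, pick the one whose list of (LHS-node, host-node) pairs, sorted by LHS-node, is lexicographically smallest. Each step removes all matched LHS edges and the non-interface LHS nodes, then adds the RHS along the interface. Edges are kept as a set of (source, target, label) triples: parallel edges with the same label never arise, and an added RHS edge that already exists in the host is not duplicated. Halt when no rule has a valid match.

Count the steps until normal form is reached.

Answer: 2

Steps:
[0] host  ⇒  6 nodes, 5 edges  {1-r->1 1-q->2 1-q->4 3-p->3 5-p->5}
[1] R1 @ {0↦1, 1↦2, 2↦3, 3↦0}  ⇒  4 nodes, 3 edges  {1-r->1 1-q->4 5-p->5}
[2] R1 @ {0↦1, 1↦4, 2↦5, 3↦0}  ⇒  2 nodes, 1 edges  {1-r->1}
normal form: no rule applies after step 2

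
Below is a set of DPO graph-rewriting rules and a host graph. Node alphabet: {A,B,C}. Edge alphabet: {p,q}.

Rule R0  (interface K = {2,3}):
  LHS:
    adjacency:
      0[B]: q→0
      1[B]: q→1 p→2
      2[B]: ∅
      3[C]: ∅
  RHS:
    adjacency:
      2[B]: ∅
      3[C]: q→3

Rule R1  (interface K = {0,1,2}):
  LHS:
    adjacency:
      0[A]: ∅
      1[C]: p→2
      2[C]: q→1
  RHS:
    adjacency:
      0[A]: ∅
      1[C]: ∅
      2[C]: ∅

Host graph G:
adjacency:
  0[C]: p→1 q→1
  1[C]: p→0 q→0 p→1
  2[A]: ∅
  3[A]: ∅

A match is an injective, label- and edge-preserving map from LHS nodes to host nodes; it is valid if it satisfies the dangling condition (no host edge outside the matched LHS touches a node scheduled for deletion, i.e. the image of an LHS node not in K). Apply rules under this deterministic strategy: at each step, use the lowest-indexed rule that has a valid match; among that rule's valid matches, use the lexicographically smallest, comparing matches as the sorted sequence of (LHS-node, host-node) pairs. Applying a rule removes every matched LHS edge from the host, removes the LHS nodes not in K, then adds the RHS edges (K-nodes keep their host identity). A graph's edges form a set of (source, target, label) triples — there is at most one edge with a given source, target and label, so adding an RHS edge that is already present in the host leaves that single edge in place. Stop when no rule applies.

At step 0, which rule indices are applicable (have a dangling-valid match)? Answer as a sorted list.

R0: no valid match — LHS pattern not found
R1: 4 valid matches — {0↦2, 1↦0, 2↦1}, {0↦2, 1↦1, 2↦0}, {0↦3, 1↦0, 2↦1} (+1 more)

Answer: [R1]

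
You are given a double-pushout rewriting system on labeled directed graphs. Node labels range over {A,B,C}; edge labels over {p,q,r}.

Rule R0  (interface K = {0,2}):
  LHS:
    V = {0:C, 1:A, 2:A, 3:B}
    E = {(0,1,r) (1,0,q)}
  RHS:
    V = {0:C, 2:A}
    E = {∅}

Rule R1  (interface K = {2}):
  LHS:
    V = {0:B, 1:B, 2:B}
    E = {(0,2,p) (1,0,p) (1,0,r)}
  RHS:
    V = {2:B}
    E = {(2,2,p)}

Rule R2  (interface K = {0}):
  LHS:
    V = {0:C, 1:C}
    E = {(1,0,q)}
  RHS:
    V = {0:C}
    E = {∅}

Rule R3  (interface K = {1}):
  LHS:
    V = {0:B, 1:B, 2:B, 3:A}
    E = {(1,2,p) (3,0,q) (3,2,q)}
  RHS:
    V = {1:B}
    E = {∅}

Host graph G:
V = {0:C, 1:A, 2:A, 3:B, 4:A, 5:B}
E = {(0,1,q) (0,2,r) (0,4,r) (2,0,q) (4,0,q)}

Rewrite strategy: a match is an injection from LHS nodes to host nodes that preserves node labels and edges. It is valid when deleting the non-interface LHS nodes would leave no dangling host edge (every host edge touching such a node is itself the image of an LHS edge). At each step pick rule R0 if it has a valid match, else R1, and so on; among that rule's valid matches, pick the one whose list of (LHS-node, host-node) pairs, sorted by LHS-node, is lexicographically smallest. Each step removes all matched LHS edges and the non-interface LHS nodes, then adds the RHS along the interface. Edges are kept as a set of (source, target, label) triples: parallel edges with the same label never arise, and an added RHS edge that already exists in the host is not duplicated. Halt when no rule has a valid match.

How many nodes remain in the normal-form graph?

Answer: 2

Derivation:
initial: |V|=6 |E|=5  E = 0-q->1 0-r->2 0-r->4 2-q->0 4-q->0
step 1: apply R0 at {0↦0, 1↦2, 2↦1, 3↦3}  → |V|=4 |E|=3  E = 0-q->1 0-r->4 4-q->0
step 2: apply R0 at {0↦0, 1↦4, 2↦1, 3↦5}  → |V|=2 |E|=1  E = 0-q->1
final graph: no rule applies after step 2
NF nodes: {0:C, 1:A}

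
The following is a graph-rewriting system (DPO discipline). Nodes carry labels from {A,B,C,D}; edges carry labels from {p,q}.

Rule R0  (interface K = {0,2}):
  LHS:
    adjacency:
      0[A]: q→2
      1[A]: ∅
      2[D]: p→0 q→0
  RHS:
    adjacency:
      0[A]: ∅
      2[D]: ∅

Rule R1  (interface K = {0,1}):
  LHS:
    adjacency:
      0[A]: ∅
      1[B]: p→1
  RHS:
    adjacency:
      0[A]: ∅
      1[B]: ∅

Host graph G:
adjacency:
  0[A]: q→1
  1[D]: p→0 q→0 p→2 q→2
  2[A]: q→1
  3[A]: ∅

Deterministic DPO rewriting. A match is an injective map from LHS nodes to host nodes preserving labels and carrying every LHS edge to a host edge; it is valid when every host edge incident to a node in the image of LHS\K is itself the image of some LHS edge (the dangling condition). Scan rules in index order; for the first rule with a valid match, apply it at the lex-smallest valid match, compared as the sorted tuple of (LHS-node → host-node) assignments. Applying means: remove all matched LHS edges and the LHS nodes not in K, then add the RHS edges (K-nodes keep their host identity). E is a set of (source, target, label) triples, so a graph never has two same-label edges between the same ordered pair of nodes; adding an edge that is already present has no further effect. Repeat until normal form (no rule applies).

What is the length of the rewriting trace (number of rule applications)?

[0] host  ⇒  4 nodes, 6 edges  {0-q->1 1-p->0 1-q->0 1-p->2 1-q->2 2-q->1}
[1] R0 @ {0↦0, 1↦3, 2↦1}  ⇒  3 nodes, 3 edges  {1-p->2 1-q->2 2-q->1}
[2] R0 @ {0↦2, 1↦0, 2↦1}  ⇒  2 nodes, 0 edges  {∅}
normal form: no rule applies after step 2

Answer: 2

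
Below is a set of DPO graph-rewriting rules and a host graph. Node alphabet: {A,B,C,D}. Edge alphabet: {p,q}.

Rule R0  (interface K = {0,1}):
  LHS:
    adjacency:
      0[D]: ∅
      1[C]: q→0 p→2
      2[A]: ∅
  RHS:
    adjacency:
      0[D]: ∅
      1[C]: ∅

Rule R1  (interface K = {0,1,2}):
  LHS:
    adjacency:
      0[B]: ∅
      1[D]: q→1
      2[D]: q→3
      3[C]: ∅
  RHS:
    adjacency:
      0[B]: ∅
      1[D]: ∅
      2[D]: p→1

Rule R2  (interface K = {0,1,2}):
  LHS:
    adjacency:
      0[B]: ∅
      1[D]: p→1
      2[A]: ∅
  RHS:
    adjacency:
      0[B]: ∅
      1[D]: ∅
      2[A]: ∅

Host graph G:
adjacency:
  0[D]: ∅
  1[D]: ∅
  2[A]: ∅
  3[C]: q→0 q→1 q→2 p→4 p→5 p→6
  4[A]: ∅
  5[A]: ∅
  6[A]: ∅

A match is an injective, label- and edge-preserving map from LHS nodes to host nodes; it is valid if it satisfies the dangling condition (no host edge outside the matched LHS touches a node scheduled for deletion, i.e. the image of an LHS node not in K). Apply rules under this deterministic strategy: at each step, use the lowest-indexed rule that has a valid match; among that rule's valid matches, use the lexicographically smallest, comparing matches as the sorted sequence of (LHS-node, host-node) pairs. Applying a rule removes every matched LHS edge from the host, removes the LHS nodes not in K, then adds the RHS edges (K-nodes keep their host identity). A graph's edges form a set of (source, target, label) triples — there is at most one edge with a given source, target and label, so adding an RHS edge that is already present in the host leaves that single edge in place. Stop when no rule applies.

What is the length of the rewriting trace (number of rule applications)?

Answer: 2

Steps:
start.  V:7 E:6  edges: 3-q->0 3-q->1 3-q->2 3-p->4 3-p->5 3-p->6
1. fire R0 via {0↦0, 1↦3, 2↦4}  →  V:6 E:4  edges: 3-q->1 3-q->2 3-p->5 3-p->6
2. fire R0 via {0↦1, 1↦3, 2↦5}  →  V:5 E:2  edges: 3-q->2 3-p->6
final graph: no rule applies after step 2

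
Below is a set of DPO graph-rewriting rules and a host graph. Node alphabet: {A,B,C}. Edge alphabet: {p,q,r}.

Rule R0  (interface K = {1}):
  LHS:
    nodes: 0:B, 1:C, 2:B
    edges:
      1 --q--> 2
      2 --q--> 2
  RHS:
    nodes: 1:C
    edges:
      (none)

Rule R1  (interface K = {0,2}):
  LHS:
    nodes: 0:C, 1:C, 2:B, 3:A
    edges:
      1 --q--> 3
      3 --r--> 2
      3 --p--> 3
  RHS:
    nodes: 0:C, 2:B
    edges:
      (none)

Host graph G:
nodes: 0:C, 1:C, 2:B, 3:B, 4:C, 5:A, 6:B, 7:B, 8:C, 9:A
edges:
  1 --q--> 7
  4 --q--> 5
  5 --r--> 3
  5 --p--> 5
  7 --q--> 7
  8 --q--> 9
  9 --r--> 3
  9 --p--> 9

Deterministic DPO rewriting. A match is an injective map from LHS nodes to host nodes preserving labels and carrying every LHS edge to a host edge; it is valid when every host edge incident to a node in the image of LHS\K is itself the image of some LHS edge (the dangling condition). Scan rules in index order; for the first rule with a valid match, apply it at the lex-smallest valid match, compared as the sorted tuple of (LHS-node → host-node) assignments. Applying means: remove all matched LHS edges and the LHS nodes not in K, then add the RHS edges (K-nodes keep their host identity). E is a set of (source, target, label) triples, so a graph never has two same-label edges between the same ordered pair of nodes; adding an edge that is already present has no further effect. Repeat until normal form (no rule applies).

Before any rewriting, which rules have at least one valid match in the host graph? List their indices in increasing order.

Answer: [R0,R1]

Rewrite trace:
R0: 2 valid matches — {0↦2, 1↦1, 2↦7}, {0↦6, 1↦1, 2↦7}
R1: 6 valid matches — {0↦0, 1↦4, 2↦3, 3↦5}, {0↦0, 1↦8, 2↦3, 3↦9}, {0↦1, 1↦4, 2↦3, 3↦5} (+3 more)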